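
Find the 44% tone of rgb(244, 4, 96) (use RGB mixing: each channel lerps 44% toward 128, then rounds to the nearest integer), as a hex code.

#C13B6E

Per channel, c → c + 0.44(128 − c):
  R: 244 + 0.44×(128−244) = 244 − 51.04 = 192.96 → 193
  G: 4 + 0.44×(128−4) = 4 + 54.56 = 58.56 → 59
  B: 96 + 14.08 = 110.08 → 110
rgb(193, 59, 110) = #C13B6E.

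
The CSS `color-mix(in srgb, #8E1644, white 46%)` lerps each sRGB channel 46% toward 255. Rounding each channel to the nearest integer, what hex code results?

#8E1644 is rgb(142, 22, 68).
A 46% tint moves each channel 46% toward 255:
  R: 142 + 0.46×(255−142) = 142 + 51.98 = 193.98 → 194
  G: 22 + 107.18 = 129.18 → 129
  B: 68 + 86.02 = 154.02 → 154
rgb(194, 129, 154) = #C2819A.

#C2819A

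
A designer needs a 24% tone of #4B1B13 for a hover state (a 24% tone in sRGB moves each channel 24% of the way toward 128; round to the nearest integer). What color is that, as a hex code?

#4B1B13 is rgb(75, 27, 19).
Per channel, c → c + 0.24(128 − c):
  R: 75 + 0.24×(128−75) = 75 + 12.72 = 87.72 → 88
  G: 27 + 0.24×(128−27) = 27 + 24.24 = 51.24 → 51
  B: 19 + 0.24×(128−19) = 19 + 26.16 = 45.16 → 45
rgb(88, 51, 45) = #58332D.

#58332D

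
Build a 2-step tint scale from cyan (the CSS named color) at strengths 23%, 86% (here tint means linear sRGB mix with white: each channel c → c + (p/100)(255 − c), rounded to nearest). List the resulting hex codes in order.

CSS cyan is rgb(0, 255, 255).
23%: (0 + 58.65 = 58.65→59, 255→255, 255→255) → #3bffff
86%: (0 + 219.3 = 219.3→219, 255→255, 255→255) → #dbffff

#3bffff, #dbffff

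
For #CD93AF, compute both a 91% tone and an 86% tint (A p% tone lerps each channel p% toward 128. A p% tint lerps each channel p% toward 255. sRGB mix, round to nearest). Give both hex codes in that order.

#CD93AF is rgb(205, 147, 175).
91% tone:
  R: 205 + 0.91×(128−205) = 205 − 70.07 = 134.93 → 135
  G: 147 − 17.29 = 129.71 → 130
  B: 175 + 0.91×(128−175) = 175 − 42.77 = 132.23 → 132
  → #878284
86% tint:
  R: 205 + 0.86×(255−205) = 205 + 43 = 248 → 248
  G: 147 + 0.86×(255−147) = 147 + 92.88 = 239.88 → 240
  B: 175 + 0.86×(255−175) = 175 + 68.8 = 243.8 → 244
  → #F8F0F4

#878284, #F8F0F4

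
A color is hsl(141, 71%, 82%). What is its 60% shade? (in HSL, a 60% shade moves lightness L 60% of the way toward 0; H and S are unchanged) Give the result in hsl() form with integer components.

hsl(141, 71%, 33%)

L moves 60% from 82 toward 0: 82 − 49.2 = 32.8 → 33.
H and S are unchanged.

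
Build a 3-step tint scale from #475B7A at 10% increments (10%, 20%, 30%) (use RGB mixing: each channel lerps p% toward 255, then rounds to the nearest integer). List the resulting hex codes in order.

#596B87, #6C7C95, #7E8CA2

#475B7A is rgb(71, 91, 122).
10%: (71 + 18.4 = 89.4→89, 91 + 16.4 = 107.4→107, 122 + 13.3 = 135.3→135) → #596B87
20%: (71 + 36.8 = 107.8→108, 91 + 32.8 = 123.8→124, 122 + 26.6 = 148.6→149) → #6C7C95
30%: (71 + 55.2 = 126.2→126, 91 + 49.2 = 140.2→140, 122 + 39.9 = 161.9→162) → #7E8CA2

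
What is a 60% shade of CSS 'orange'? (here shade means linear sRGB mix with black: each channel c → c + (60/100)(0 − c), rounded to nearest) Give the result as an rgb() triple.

CSS orange is rgb(255, 165, 0).
Lerp each channel 60% toward 0:
  R: 255 − 153 = 102 → 102
  G: 165 + 0.6×(0−165) = 165 − 99 = 66 → 66
  B: 0 + 0 = 0 → 0

rgb(102, 66, 0)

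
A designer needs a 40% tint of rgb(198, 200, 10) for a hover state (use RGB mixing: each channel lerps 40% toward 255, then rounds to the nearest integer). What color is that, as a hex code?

#DDDE6C

A 40% tint moves each channel 40% toward 255:
  R: 198 + 0.4×(255−198) = 198 + 22.8 = 220.8 → 221
  G: 200 + 22 = 222 → 222
  B: 10 + 0.4×(255−10) = 10 + 98 = 108 → 108
rgb(221, 222, 108) = #DDDE6C.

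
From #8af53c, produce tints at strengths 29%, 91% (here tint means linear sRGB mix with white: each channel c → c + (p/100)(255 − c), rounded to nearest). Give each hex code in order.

#acf875, #f4feed

#8af53c is rgb(138, 245, 60).
29%: (138 + 33.93 = 171.93→172, 245 + 2.9 = 247.9→248, 60 + 56.55 = 116.55→117) → #acf875
91%: (138 + 106.47 = 244.47→244, 245 + 9.1 = 254.1→254, 60 + 177.45 = 237.45→237) → #f4feed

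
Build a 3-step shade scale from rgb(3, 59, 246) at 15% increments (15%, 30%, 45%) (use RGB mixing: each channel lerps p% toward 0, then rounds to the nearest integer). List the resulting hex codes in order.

#0332D1, #0229AC, #022087

15%: (3→3, 59 − 8.85 = 50.15→50, 246 − 36.9 = 209.1→209) → #0332D1
30%: (3 − 0.9 = 2.1→2, 59 − 17.7 = 41.3→41, 246 − 73.8 = 172.2→172) → #0229AC
45%: (3 − 1.35 = 1.65→2, 59 − 26.55 = 32.45→32, 246 − 110.7 = 135.3→135) → #022087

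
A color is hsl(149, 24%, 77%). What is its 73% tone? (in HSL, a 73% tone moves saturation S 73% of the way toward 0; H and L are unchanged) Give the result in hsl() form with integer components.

S moves 73% from 24 toward 0: 24 − 17.52 = 6.48 → 6.
H and L are unchanged.

hsl(149, 6%, 77%)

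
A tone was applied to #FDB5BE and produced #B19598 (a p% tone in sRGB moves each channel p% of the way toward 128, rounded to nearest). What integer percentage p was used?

#FDB5BE is rgb(253, 181, 190); #B19598 is rgb(177, 149, 152).
On the R channel (widest range): 177 ≈ 253 + (p/100)(128 − 253), so p ≈ 100×(177 − 253)/(128 − 253) = -7600/-125 = 60.80.
p = 61 reproduces all three channels after rounding.

61%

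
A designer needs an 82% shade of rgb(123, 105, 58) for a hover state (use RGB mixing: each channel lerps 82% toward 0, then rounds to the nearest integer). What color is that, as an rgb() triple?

rgb(22, 19, 10)

Per channel, c → c + 0.82(0 − c):
  R: 123 + 0.82×(0−123) = 123 − 100.86 = 22.14 → 22
  G: 105 − 86.1 = 18.9 → 19
  B: 58 − 47.56 = 10.44 → 10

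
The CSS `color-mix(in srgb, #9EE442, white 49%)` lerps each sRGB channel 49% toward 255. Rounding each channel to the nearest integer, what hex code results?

#CEF19F

#9EE442 is rgb(158, 228, 66).
Per channel, c → c + 0.49(255 − c):
  R: 158 + 0.49×(255−158) = 158 + 47.53 = 205.53 → 206
  G: 228 + 13.23 = 241.23 → 241
  B: 66 + 92.61 = 158.61 → 159
rgb(206, 241, 159) = #CEF19F.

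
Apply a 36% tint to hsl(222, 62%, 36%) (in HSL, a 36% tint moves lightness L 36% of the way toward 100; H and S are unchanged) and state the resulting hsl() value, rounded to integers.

hsl(222, 62%, 59%)

L moves 36% from 36 toward 100: 36 + 23.04 = 59.04 → 59.
H and S are unchanged.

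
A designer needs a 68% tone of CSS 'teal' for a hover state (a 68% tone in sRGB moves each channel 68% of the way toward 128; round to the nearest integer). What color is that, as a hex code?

CSS teal is rgb(0, 128, 128).
Per channel, c → c + 0.68(128 − c):
  R: 0 + 0.68×(128−0) = 0 + 87.04 = 87.04 → 87
  G: 128 + 0.68×(128−128) = 128 + 0 = 128 → 128
  B: 128 + 0.68×(128−128) = 128 + 0 = 128 → 128
rgb(87, 128, 128) = #578080.

#578080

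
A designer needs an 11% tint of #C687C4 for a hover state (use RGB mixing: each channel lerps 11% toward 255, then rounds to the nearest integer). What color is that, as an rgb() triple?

#C687C4 is rgb(198, 135, 196).
Per channel, c → c + 0.11(255 − c):
  R: 198 + 0.11×(255−198) = 198 + 6.27 = 204.27 → 204
  G: 135 + 0.11×(255−135) = 135 + 13.2 = 148.2 → 148
  B: 196 + 6.49 = 202.49 → 202

rgb(204, 148, 202)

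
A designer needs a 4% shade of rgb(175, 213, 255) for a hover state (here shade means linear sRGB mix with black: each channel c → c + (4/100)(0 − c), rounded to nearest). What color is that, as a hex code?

#A8CCF5

A 4% shade moves each channel 4% toward 0:
  R: 175 + 0.04×(0−175) = 175 − 7 = 168 → 168
  G: 213 − 8.52 = 204.48 → 204
  B: 255 + 0.04×(0−255) = 255 − 10.2 = 244.8 → 245
rgb(168, 204, 245) = #A8CCF5.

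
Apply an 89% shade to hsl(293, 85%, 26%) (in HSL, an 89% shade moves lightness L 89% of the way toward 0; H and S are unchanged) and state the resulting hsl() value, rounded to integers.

hsl(293, 85%, 3%)

L moves 89% from 26 toward 0: 26 − 23.14 = 2.86 → 3.
H and S are unchanged.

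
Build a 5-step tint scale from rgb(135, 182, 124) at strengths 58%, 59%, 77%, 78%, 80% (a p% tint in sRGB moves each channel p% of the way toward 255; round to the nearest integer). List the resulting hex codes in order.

58%: (135 + 69.6 = 204.6→205, 182 + 42.34 = 224.34→224, 124 + 75.98 = 199.98→200) → #CDE0C8
59%: (135 + 70.8 = 205.8→206, 182 + 43.07 = 225.07→225, 124 + 77.29 = 201.29→201) → #CEE1C9
77%: (135 + 92.4 = 227.4→227, 182 + 56.21 = 238.21→238, 124 + 100.87 = 224.87→225) → #E3EEE1
78%: (135 + 93.6 = 228.6→229, 182 + 56.94 = 238.94→239, 124 + 102.18 = 226.18→226) → #E5EFE2
80%: (135 + 96 = 231→231, 182 + 58.4 = 240.4→240, 124 + 104.8 = 228.8→229) → #E7F0E5

#CDE0C8, #CEE1C9, #E3EEE1, #E5EFE2, #E7F0E5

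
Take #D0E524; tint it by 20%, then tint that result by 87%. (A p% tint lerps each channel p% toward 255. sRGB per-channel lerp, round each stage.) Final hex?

#D0E524 is rgb(208, 229, 36).
A 20% tint moves each channel 20% toward 255:
  R: 208 + 9.4 = 217.4 → 217
  G: 229 + 5.2 = 234.2 → 234
  B: 36 + 0.2×(255−36) = 36 + 43.8 = 79.8 → 80
After the tint: rgb(217, 234, 80) = #D9EA50.
Per channel, c → c + 0.87(255 − c):
  R: 217 + 0.87×(255−217) = 217 + 33.06 = 250.06 → 250
  G: 234 + 18.27 = 252.27 → 252
  B: 80 + 152.25 = 232.25 → 232
rgb(250, 252, 232) = #FAFCE8.

#FAFCE8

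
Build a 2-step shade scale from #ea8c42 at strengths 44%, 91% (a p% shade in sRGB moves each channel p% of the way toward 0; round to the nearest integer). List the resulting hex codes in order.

#ea8c42 is rgb(234, 140, 66).
44%: (234 − 102.96 = 131.04→131, 140 − 61.6 = 78.4→78, 66 − 29.04 = 36.96→37) → #834e25
91%: (234 − 212.94 = 21.06→21, 140 − 127.4 = 12.6→13, 66 − 60.06 = 5.94→6) → #150d06

#834e25, #150d06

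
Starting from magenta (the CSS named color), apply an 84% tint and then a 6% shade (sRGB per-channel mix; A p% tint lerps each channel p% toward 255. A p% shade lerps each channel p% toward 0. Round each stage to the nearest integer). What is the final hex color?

#f0c9f0

CSS magenta is rgb(255, 0, 255).
Per channel, c → c + 0.84(255 − c):
  R: 255 + 0.84×(255−255) = 255 + 0 = 255 → 255
  G: 0 + 0.84×(255−0) = 0 + 214.2 = 214.2 → 214
  B: 255 + 0.84×(255−255) = 255 + 0 = 255 → 255
After the tint: rgb(255, 214, 255) = #ffd6ff.
A 6% shade moves each channel 6% toward 0:
  R: 255 + 0.06×(0−255) = 255 − 15.3 = 239.7 → 240
  G: 214 + 0.06×(0−214) = 214 − 12.84 = 201.16 → 201
  B: 255 + 0.06×(0−255) = 255 − 15.3 = 239.7 → 240
rgb(240, 201, 240) = #f0c9f0.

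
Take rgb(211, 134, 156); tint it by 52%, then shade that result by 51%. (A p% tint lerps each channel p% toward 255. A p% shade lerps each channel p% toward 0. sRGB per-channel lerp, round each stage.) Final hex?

Lerp each channel 52% toward 255:
  R: 211 + 0.52×(255−211) = 211 + 22.88 = 233.88 → 234
  G: 134 + 0.52×(255−134) = 134 + 62.92 = 196.92 → 197
  B: 156 + 0.52×(255−156) = 156 + 51.48 = 207.48 → 207
After the tint: rgb(234, 197, 207) = #EAC5CF.
A 51% shade moves each channel 51% toward 0:
  R: 234 − 119.34 = 114.66 → 115
  G: 197 − 100.47 = 96.53 → 97
  B: 207 − 105.57 = 101.43 → 101
rgb(115, 97, 101) = #736165.

#736165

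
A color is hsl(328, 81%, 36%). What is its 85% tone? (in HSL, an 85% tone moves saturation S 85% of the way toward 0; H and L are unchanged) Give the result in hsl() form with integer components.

hsl(328, 12%, 36%)

S moves 85% from 81 toward 0: 81 − 68.85 = 12.15 → 12.
H and L are unchanged.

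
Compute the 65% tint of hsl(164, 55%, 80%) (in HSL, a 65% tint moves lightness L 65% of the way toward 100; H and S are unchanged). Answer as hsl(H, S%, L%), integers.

hsl(164, 55%, 93%)

L moves 65% from 80 toward 100: 80 + 13 = 93 → 93.
H and S are unchanged.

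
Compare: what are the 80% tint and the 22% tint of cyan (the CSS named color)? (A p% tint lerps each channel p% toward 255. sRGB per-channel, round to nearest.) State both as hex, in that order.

CSS cyan is rgb(0, 255, 255).
80% tint:
  R: 0 + 0.8×(255−0) = 0 + 204 = 204 → 204
  G: 255 + 0 = 255 → 255
  B: 255 + 0.8×(255−255) = 255 + 0 = 255 → 255
  → #ccffff
22% tint:
  R: 0 + 56.1 = 56.1 → 56
  G: 255 + 0.22×(255−255) = 255 + 0 = 255 → 255
  B: 255 + 0.22×(255−255) = 255 + 0 = 255 → 255
  → #38ffff

#ccffff, #38ffff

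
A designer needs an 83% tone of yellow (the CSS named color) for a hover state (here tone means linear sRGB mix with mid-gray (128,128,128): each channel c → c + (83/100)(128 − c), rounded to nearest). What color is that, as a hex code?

CSS yellow is rgb(255, 255, 0).
Lerp each channel 83% toward 128:
  R: 255 − 105.41 = 149.59 → 150
  G: 255 + 0.83×(128−255) = 255 − 105.41 = 149.59 → 150
  B: 0 + 0.83×(128−0) = 0 + 106.24 = 106.24 → 106
rgb(150, 150, 106) = #96966A.

#96966A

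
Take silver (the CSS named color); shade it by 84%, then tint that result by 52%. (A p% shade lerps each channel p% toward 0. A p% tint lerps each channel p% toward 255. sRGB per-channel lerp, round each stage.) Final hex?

CSS silver is rgb(192, 192, 192).
An 84% shade moves each channel 84% toward 0:
  R: 192 + 0.84×(0−192) = 192 − 161.28 = 30.72 → 31
  G: 192 − 161.28 = 30.72 → 31
  B: 192 − 161.28 = 30.72 → 31
After the shade: rgb(31, 31, 31) = #1F1F1F.
Lerp each channel 52% toward 255:
  R: 31 + 116.48 = 147.48 → 147
  G: 31 + 0.52×(255−31) = 31 + 116.48 = 147.48 → 147
  B: 31 + 116.48 = 147.48 → 147
rgb(147, 147, 147) = #939393.

#939393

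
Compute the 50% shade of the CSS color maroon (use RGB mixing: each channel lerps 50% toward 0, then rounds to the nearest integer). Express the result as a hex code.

CSS maroon is rgb(128, 0, 0).
Lerp each channel 50% toward 0:
  R: 128 + 0.5×(0−128) = 128 − 64 = 64 → 64
  G: 0 + 0 = 0 → 0
  B: 0 + 0 = 0 → 0
rgb(64, 0, 0) = #400000.

#400000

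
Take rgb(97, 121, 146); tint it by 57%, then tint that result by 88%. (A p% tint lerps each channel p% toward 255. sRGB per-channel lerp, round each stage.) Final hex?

#F7F8F9

Per channel, c → c + 0.57(255 − c):
  R: 97 + 0.57×(255−97) = 97 + 90.06 = 187.06 → 187
  G: 121 + 76.38 = 197.38 → 197
  B: 146 + 62.13 = 208.13 → 208
After the tint: rgb(187, 197, 208) = #BBC5D0.
An 88% tint moves each channel 88% toward 255:
  R: 187 + 59.84 = 246.84 → 247
  G: 197 + 0.88×(255−197) = 197 + 51.04 = 248.04 → 248
  B: 208 + 0.88×(255−208) = 208 + 41.36 = 249.36 → 249
rgb(247, 248, 249) = #F7F8F9.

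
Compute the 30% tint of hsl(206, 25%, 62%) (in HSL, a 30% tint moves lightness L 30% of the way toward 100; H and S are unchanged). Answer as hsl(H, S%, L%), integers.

hsl(206, 25%, 73%)

L moves 30% from 62 toward 100: 62 + 11.4 = 73.4 → 73.
H and S are unchanged.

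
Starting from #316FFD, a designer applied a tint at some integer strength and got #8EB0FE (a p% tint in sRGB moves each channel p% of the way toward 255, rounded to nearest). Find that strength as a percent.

45%

#316FFD is rgb(49, 111, 253); #8EB0FE is rgb(142, 176, 254).
On the R channel (widest range): 142 ≈ 49 + (p/100)(255 − 49), so p ≈ 100×(142 − 49)/(255 − 49) = 9300/206 = 45.15.
p = 45 reproduces all three channels after rounding.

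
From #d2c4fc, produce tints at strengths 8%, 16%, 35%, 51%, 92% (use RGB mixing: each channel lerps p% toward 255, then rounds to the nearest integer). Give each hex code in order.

#d6c9fc, #d9cdfc, #e2d9fd, #e9e2fe, #fbfaff

#d2c4fc is rgb(210, 196, 252).
8%: (210 + 3.6 = 213.6→214, 196 + 4.72 = 200.72→201, 252→252) → #d6c9fc
16%: (210 + 7.2 = 217.2→217, 196 + 9.44 = 205.44→205, 252→252) → #d9cdfc
35%: (210 + 15.75 = 225.75→226, 196 + 20.65 = 216.65→217, 252 + 1.05 = 253.05→253) → #e2d9fd
51%: (210 + 22.95 = 232.95→233, 196 + 30.09 = 226.09→226, 252 + 1.53 = 253.53→254) → #e9e2fe
92%: (210 + 41.4 = 251.4→251, 196 + 54.28 = 250.28→250, 252 + 2.76 = 254.76→255) → #fbfaff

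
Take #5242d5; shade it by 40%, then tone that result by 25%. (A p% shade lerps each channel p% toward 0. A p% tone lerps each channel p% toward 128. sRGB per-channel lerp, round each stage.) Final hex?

#453e80

#5242d5 is rgb(82, 66, 213).
Lerp each channel 40% toward 0:
  R: 82 − 32.8 = 49.2 → 49
  G: 66 + 0.4×(0−66) = 66 − 26.4 = 39.6 → 40
  B: 213 − 85.2 = 127.8 → 128
After the shade: rgb(49, 40, 128) = #312880.
Per channel, c → c + 0.25(128 − c):
  R: 49 + 19.75 = 68.75 → 69
  G: 40 + 0.25×(128−40) = 40 + 22 = 62 → 62
  B: 128 + 0 = 128 → 128
rgb(69, 62, 128) = #453e80.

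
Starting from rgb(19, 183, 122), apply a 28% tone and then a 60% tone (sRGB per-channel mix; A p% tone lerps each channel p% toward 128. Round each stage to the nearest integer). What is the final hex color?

#61907E

Per channel, c → c + 0.28(128 − c):
  R: 19 + 0.28×(128−19) = 19 + 30.52 = 49.52 → 50
  G: 183 + 0.28×(128−183) = 183 − 15.4 = 167.6 → 168
  B: 122 + 1.68 = 123.68 → 124
After the tone: rgb(50, 168, 124) = #32A87C.
Per channel, c → c + 0.6(128 − c):
  R: 50 + 0.6×(128−50) = 50 + 46.8 = 96.8 → 97
  G: 168 + 0.6×(128−168) = 168 − 24 = 144 → 144
  B: 124 + 0.6×(128−124) = 124 + 2.4 = 126.4 → 126
rgb(97, 144, 126) = #61907E.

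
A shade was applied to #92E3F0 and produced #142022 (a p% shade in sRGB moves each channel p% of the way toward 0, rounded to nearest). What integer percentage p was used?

86%

#92E3F0 is rgb(146, 227, 240); #142022 is rgb(20, 32, 34).
On the B channel (widest range): 34 ≈ 240 + (p/100)(0 − 240), so p ≈ 100×(34 − 240)/(0 − 240) = -20600/-240 = 85.83.
p = 86 reproduces all three channels after rounding.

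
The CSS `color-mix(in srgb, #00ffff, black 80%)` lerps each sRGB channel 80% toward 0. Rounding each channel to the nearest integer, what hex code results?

#003333

#00ffff is rgb(0, 255, 255).
Per channel, c → c + 0.8(0 − c):
  R: 0 + 0 = 0 → 0
  G: 255 − 204 = 51 → 51
  B: 255 + 0.8×(0−255) = 255 − 204 = 51 → 51
rgb(0, 51, 51) = #003333.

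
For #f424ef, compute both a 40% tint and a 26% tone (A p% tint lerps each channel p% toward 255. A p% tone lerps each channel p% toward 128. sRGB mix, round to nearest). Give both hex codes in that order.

#f87cf5, #d63cd2

#f424ef is rgb(244, 36, 239).
40% tint:
  R: 244 + 0.4×(255−244) = 244 + 4.4 = 248.4 → 248
  G: 36 + 0.4×(255−36) = 36 + 87.6 = 123.6 → 124
  B: 239 + 0.4×(255−239) = 239 + 6.4 = 245.4 → 245
  → #f87cf5
26% tone:
  R: 244 − 30.16 = 213.84 → 214
  G: 36 + 23.92 = 59.92 → 60
  B: 239 + 0.26×(128−239) = 239 − 28.86 = 210.14 → 210
  → #d63cd2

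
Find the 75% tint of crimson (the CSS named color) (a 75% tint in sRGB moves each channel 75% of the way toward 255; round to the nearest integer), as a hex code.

CSS crimson is rgb(220, 20, 60).
Per channel, c → c + 0.75(255 − c):
  R: 220 + 0.75×(255−220) = 220 + 26.25 = 246.25 → 246
  G: 20 + 176.25 = 196.25 → 196
  B: 60 + 146.25 = 206.25 → 206
rgb(246, 196, 206) = #f6c4ce.

#f6c4ce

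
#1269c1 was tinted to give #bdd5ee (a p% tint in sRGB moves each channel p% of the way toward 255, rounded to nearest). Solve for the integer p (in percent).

72%

#1269c1 is rgb(18, 105, 193); #bdd5ee is rgb(189, 213, 238).
On the R channel (widest range): 189 ≈ 18 + (p/100)(255 − 18), so p ≈ 100×(189 − 18)/(255 − 18) = 17100/237 = 72.15.
p = 72 reproduces all three channels after rounding.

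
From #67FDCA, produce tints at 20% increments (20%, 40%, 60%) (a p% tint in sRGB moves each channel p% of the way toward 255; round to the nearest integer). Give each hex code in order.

#85FDD5, #A4FEDF, #C2FEEA

#67FDCA is rgb(103, 253, 202).
20%: (103 + 30.4 = 133.4→133, 253→253, 202 + 10.6 = 212.6→213) → #85FDD5
40%: (103 + 60.8 = 163.8→164, 253 + 0.8 = 253.8→254, 202 + 21.2 = 223.2→223) → #A4FEDF
60%: (103 + 91.2 = 194.2→194, 253 + 1.2 = 254.2→254, 202 + 31.8 = 233.8→234) → #C2FEEA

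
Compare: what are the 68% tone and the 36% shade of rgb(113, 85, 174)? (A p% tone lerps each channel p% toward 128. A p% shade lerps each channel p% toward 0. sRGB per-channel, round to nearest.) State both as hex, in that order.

68% tone:
  R: 113 + 10.2 = 123.2 → 123
  G: 85 + 0.68×(128−85) = 85 + 29.24 = 114.24 → 114
  B: 174 + 0.68×(128−174) = 174 − 31.28 = 142.72 → 143
  → #7b728f
36% shade:
  R: 113 + 0.36×(0−113) = 113 − 40.68 = 72.32 → 72
  G: 85 + 0.36×(0−85) = 85 − 30.6 = 54.4 → 54
  B: 174 + 0.36×(0−174) = 174 − 62.64 = 111.36 → 111
  → #48366f

#7b728f, #48366f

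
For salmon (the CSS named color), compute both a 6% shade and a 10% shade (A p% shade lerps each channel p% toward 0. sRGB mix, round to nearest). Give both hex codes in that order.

CSS salmon is rgb(250, 128, 114).
6% shade:
  R: 250 − 15 = 235 → 235
  G: 128 − 7.68 = 120.32 → 120
  B: 114 + 0.06×(0−114) = 114 − 6.84 = 107.16 → 107
  → #EB786B
10% shade:
  R: 250 + 0.1×(0−250) = 250 − 25 = 225 → 225
  G: 128 + 0.1×(0−128) = 128 − 12.8 = 115.2 → 115
  B: 114 + 0.1×(0−114) = 114 − 11.4 = 102.6 → 103
  → #E17367

#EB786B, #E17367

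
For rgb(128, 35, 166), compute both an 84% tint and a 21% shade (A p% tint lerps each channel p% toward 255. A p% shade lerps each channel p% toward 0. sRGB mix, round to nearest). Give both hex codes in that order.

#EBDCF1, #651C83

84% tint:
  R: 128 + 0.84×(255−128) = 128 + 106.68 = 234.68 → 235
  G: 35 + 184.8 = 219.8 → 220
  B: 166 + 0.84×(255−166) = 166 + 74.76 = 240.76 → 241
  → #EBDCF1
21% shade:
  R: 128 + 0.21×(0−128) = 128 − 26.88 = 101.12 → 101
  G: 35 + 0.21×(0−35) = 35 − 7.35 = 27.65 → 28
  B: 166 + 0.21×(0−166) = 166 − 34.86 = 131.14 → 131
  → #651C83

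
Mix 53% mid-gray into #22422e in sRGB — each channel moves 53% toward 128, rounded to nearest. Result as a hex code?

#546359

#22422e is rgb(34, 66, 46).
A 53% tone moves each channel 53% toward 128:
  R: 34 + 49.82 = 83.82 → 84
  G: 66 + 0.53×(128−66) = 66 + 32.86 = 98.86 → 99
  B: 46 + 0.53×(128−46) = 46 + 43.46 = 89.46 → 89
rgb(84, 99, 89) = #546359.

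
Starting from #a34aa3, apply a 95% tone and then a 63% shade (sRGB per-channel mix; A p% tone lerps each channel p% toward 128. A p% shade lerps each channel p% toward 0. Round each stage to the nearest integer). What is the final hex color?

#302e30

#a34aa3 is rgb(163, 74, 163).
Lerp each channel 95% toward 128:
  R: 163 − 33.25 = 129.75 → 130
  G: 74 + 51.3 = 125.3 → 125
  B: 163 + 0.95×(128−163) = 163 − 33.25 = 129.75 → 130
After the tone: rgb(130, 125, 130) = #827d82.
A 63% shade moves each channel 63% toward 0:
  R: 130 − 81.9 = 48.1 → 48
  G: 125 + 0.63×(0−125) = 125 − 78.75 = 46.25 → 46
  B: 130 − 81.9 = 48.1 → 48
rgb(48, 46, 48) = #302e30.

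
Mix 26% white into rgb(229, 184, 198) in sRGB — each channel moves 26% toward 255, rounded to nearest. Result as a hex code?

#ECCAD5

Per channel, c → c + 0.26(255 − c):
  R: 229 + 0.26×(255−229) = 229 + 6.76 = 235.76 → 236
  G: 184 + 18.46 = 202.46 → 202
  B: 198 + 0.26×(255−198) = 198 + 14.82 = 212.82 → 213
rgb(236, 202, 213) = #ECCAD5.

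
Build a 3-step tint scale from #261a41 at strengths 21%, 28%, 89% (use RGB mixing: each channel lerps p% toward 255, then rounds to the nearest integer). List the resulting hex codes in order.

#544a69, #635a76, #e7e6ea

#261a41 is rgb(38, 26, 65).
21%: (38 + 45.57 = 83.57→84, 26 + 48.09 = 74.09→74, 65 + 39.9 = 104.9→105) → #544a69
28%: (38 + 60.76 = 98.76→99, 26 + 64.12 = 90.12→90, 65 + 53.2 = 118.2→118) → #635a76
89%: (38 + 193.13 = 231.13→231, 26 + 203.81 = 229.81→230, 65 + 169.1 = 234.1→234) → #e7e6ea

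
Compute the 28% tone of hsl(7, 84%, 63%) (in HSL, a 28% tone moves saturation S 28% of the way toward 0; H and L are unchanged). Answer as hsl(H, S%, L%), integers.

hsl(7, 60%, 63%)

S moves 28% from 84 toward 0: 84 − 23.52 = 60.48 → 60.
H and L are unchanged.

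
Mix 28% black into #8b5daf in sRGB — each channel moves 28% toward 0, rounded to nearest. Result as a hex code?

#8b5daf is rgb(139, 93, 175).
Per channel, c → c + 0.28(0 − c):
  R: 139 + 0.28×(0−139) = 139 − 38.92 = 100.08 → 100
  G: 93 + 0.28×(0−93) = 93 − 26.04 = 66.96 → 67
  B: 175 + 0.28×(0−175) = 175 − 49 = 126 → 126
rgb(100, 67, 126) = #64437e.

#64437e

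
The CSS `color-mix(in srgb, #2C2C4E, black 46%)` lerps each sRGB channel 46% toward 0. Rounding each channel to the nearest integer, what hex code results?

#2C2C4E is rgb(44, 44, 78).
Lerp each channel 46% toward 0:
  R: 44 + 0.46×(0−44) = 44 − 20.24 = 23.76 → 24
  G: 44 − 20.24 = 23.76 → 24
  B: 78 + 0.46×(0−78) = 78 − 35.88 = 42.12 → 42
rgb(24, 24, 42) = #18182A.

#18182A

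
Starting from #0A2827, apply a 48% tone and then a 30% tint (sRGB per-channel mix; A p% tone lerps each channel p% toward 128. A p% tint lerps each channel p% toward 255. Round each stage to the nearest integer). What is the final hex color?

#7B8686

#0A2827 is rgb(10, 40, 39).
Lerp each channel 48% toward 128:
  R: 10 + 0.48×(128−10) = 10 + 56.64 = 66.64 → 67
  G: 40 + 0.48×(128−40) = 40 + 42.24 = 82.24 → 82
  B: 39 + 42.72 = 81.72 → 82
After the tone: rgb(67, 82, 82) = #435252.
Per channel, c → c + 0.3(255 − c):
  R: 67 + 56.4 = 123.4 → 123
  G: 82 + 0.3×(255−82) = 82 + 51.9 = 133.9 → 134
  B: 82 + 0.3×(255−82) = 82 + 51.9 = 133.9 → 134
rgb(123, 134, 134) = #7B8686.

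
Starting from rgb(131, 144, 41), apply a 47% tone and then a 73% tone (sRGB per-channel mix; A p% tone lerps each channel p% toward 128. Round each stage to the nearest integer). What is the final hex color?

A 47% tone moves each channel 47% toward 128:
  R: 131 + 0.47×(128−131) = 131 − 1.41 = 129.59 → 130
  G: 144 + 0.47×(128−144) = 144 − 7.52 = 136.48 → 136
  B: 41 + 40.89 = 81.89 → 82
After the tone: rgb(130, 136, 82) = #828852.
Lerp each channel 73% toward 128:
  R: 130 + 0.73×(128−130) = 130 − 1.46 = 128.54 → 129
  G: 136 + 0.73×(128−136) = 136 − 5.84 = 130.16 → 130
  B: 82 + 0.73×(128−82) = 82 + 33.58 = 115.58 → 116
rgb(129, 130, 116) = #818274.

#818274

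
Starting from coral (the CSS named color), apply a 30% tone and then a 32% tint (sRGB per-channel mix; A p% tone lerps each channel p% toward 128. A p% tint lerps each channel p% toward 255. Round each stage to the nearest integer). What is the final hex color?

#E5A892

CSS coral is rgb(255, 127, 80).
A 30% tone moves each channel 30% toward 128:
  R: 255 − 38.1 = 216.9 → 217
  G: 127 + 0.3 = 127.3 → 127
  B: 80 + 0.3×(128−80) = 80 + 14.4 = 94.4 → 94
After the tone: rgb(217, 127, 94) = #D97F5E.
Per channel, c → c + 0.32(255 − c):
  R: 217 + 0.32×(255−217) = 217 + 12.16 = 229.16 → 229
  G: 127 + 40.96 = 167.96 → 168
  B: 94 + 51.52 = 145.52 → 146
rgb(229, 168, 146) = #E5A892.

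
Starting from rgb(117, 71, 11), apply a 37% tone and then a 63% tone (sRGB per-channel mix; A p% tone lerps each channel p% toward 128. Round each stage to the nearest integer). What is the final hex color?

Per channel, c → c + 0.37(128 − c):
  R: 117 + 4.07 = 121.07 → 121
  G: 71 + 21.09 = 92.09 → 92
  B: 11 + 43.29 = 54.29 → 54
After the tone: rgb(121, 92, 54) = #795C36.
Per channel, c → c + 0.63(128 − c):
  R: 121 + 0.63×(128−121) = 121 + 4.41 = 125.41 → 125
  G: 92 + 0.63×(128−92) = 92 + 22.68 = 114.68 → 115
  B: 54 + 46.62 = 100.62 → 101
rgb(125, 115, 101) = #7D7365.

#7D7365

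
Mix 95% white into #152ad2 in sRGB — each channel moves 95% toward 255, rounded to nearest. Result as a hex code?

#152ad2 is rgb(21, 42, 210).
A 95% tint moves each channel 95% toward 255:
  R: 21 + 222.3 = 243.3 → 243
  G: 42 + 0.95×(255−42) = 42 + 202.35 = 244.35 → 244
  B: 210 + 0.95×(255−210) = 210 + 42.75 = 252.75 → 253
rgb(243, 244, 253) = #f3f4fd.

#f3f4fd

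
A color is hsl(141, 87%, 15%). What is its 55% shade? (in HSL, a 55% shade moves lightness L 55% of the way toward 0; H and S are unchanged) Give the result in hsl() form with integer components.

hsl(141, 87%, 7%)

L moves 55% from 15 toward 0: 15 − 8.25 = 6.75 → 7.
H and S are unchanged.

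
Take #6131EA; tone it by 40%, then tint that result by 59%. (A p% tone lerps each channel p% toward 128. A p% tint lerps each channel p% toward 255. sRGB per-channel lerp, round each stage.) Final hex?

#6131EA is rgb(97, 49, 234).
Per channel, c → c + 0.4(128 − c):
  R: 97 + 0.4×(128−97) = 97 + 12.4 = 109.4 → 109
  G: 49 + 0.4×(128−49) = 49 + 31.6 = 80.6 → 81
  B: 234 + 0.4×(128−234) = 234 − 42.4 = 191.6 → 192
After the tone: rgb(109, 81, 192) = #6D51C0.
Per channel, c → c + 0.59(255 − c):
  R: 109 + 0.59×(255−109) = 109 + 86.14 = 195.14 → 195
  G: 81 + 0.59×(255−81) = 81 + 102.66 = 183.66 → 184
  B: 192 + 37.17 = 229.17 → 229
rgb(195, 184, 229) = #C3B8E5.

#C3B8E5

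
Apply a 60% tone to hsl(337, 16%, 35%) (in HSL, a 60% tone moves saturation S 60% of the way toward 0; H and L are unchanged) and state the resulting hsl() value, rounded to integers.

S moves 60% from 16 toward 0: 16 − 9.6 = 6.4 → 6.
H and L are unchanged.

hsl(337, 6%, 35%)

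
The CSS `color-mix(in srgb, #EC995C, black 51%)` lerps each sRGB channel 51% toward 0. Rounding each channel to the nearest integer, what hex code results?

#744B2D

#EC995C is rgb(236, 153, 92).
Lerp each channel 51% toward 0:
  R: 236 + 0.51×(0−236) = 236 − 120.36 = 115.64 → 116
  G: 153 − 78.03 = 74.97 → 75
  B: 92 + 0.51×(0−92) = 92 − 46.92 = 45.08 → 45
rgb(116, 75, 45) = #744B2D.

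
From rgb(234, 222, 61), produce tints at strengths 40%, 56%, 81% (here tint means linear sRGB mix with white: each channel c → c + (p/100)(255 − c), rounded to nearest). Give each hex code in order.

#F2EB8B, #F6F0AA, #FBF9DA

40%: (234 + 8.4 = 242.4→242, 222 + 13.2 = 235.2→235, 61 + 77.6 = 138.6→139) → #F2EB8B
56%: (234 + 11.76 = 245.76→246, 222 + 18.48 = 240.48→240, 61 + 108.64 = 169.64→170) → #F6F0AA
81%: (234 + 17.01 = 251.01→251, 222 + 26.73 = 248.73→249, 61 + 157.14 = 218.14→218) → #FBF9DA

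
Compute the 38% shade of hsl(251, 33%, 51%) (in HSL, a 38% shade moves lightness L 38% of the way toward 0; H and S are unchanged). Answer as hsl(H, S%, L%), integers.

hsl(251, 33%, 32%)

L moves 38% from 51 toward 0: 51 − 19.38 = 31.62 → 32.
H and S are unchanged.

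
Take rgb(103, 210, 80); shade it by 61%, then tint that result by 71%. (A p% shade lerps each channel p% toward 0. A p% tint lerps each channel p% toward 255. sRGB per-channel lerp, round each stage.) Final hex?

#C1CDBE

Per channel, c → c + 0.61(0 − c):
  R: 103 − 62.83 = 40.17 → 40
  G: 210 − 128.1 = 81.9 → 82
  B: 80 + 0.61×(0−80) = 80 − 48.8 = 31.2 → 31
After the shade: rgb(40, 82, 31) = #28521F.
A 71% tint moves each channel 71% toward 255:
  R: 40 + 152.65 = 192.65 → 193
  G: 82 + 0.71×(255−82) = 82 + 122.83 = 204.83 → 205
  B: 31 + 0.71×(255−31) = 31 + 159.04 = 190.04 → 190
rgb(193, 205, 190) = #C1CDBE.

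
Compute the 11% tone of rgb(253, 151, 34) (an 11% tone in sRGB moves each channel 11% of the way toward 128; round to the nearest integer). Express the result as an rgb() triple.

rgb(239, 148, 44)

An 11% tone moves each channel 11% toward 128:
  R: 253 + 0.11×(128−253) = 253 − 13.75 = 239.25 → 239
  G: 151 − 2.53 = 148.47 → 148
  B: 34 + 10.34 = 44.34 → 44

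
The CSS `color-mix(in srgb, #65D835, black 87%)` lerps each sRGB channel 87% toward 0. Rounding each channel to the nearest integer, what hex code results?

#0D1C07

#65D835 is rgb(101, 216, 53).
Lerp each channel 87% toward 0:
  R: 101 − 87.87 = 13.13 → 13
  G: 216 + 0.87×(0−216) = 216 − 187.92 = 28.08 → 28
  B: 53 − 46.11 = 6.89 → 7
rgb(13, 28, 7) = #0D1C07.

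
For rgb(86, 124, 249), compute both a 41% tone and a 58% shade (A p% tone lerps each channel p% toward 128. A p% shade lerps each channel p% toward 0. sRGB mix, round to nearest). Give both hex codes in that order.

41% tone:
  R: 86 + 17.22 = 103.22 → 103
  G: 124 + 0.41×(128−124) = 124 + 1.64 = 125.64 → 126
  B: 249 − 49.61 = 199.39 → 199
  → #677EC7
58% shade:
  R: 86 + 0.58×(0−86) = 86 − 49.88 = 36.12 → 36
  G: 124 + 0.58×(0−124) = 124 − 71.92 = 52.08 → 52
  B: 249 − 144.42 = 104.58 → 105
  → #243469

#677EC7, #243469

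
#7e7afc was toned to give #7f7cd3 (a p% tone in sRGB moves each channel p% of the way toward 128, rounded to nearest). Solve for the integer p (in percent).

33%

#7e7afc is rgb(126, 122, 252); #7f7cd3 is rgb(127, 124, 211).
On the B channel (widest range): 211 ≈ 252 + (p/100)(128 − 252), so p ≈ 100×(211 − 252)/(128 − 252) = -4100/-124 = 33.06.
p = 33 reproduces all three channels after rounding.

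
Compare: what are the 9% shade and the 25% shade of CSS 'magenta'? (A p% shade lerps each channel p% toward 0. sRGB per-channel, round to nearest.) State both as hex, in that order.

#E800E8, #BF00BF

CSS magenta is rgb(255, 0, 255).
9% shade:
  R: 255 + 0.09×(0−255) = 255 − 22.95 = 232.05 → 232
  G: 0 + 0.09×(0−0) = 0 + 0 = 0 → 0
  B: 255 + 0.09×(0−255) = 255 − 22.95 = 232.05 → 232
  → #E800E8
25% shade:
  R: 255 + 0.25×(0−255) = 255 − 63.75 = 191.25 → 191
  G: 0 + 0 = 0 → 0
  B: 255 + 0.25×(0−255) = 255 − 63.75 = 191.25 → 191
  → #BF00BF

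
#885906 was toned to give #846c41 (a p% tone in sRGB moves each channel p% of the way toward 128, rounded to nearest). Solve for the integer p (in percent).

#885906 is rgb(136, 89, 6); #846c41 is rgb(132, 108, 65).
On the B channel (widest range): 65 ≈ 6 + (p/100)(128 − 6), so p ≈ 100×(65 − 6)/(128 − 6) = 5900/122 = 48.36.
p = 48 reproduces all three channels after rounding.

48%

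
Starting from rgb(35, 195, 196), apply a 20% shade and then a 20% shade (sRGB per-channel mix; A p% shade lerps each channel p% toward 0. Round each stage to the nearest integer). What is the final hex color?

#167D7E

A 20% shade moves each channel 20% toward 0:
  R: 35 − 7 = 28 → 28
  G: 195 + 0.2×(0−195) = 195 − 39 = 156 → 156
  B: 196 + 0.2×(0−196) = 196 − 39.2 = 156.8 → 157
After the shade: rgb(28, 156, 157) = #1C9C9D.
Lerp each channel 20% toward 0:
  R: 28 − 5.6 = 22.4 → 22
  G: 156 + 0.2×(0−156) = 156 − 31.2 = 124.8 → 125
  B: 157 + 0.2×(0−157) = 157 − 31.4 = 125.6 → 126
rgb(22, 125, 126) = #167D7E.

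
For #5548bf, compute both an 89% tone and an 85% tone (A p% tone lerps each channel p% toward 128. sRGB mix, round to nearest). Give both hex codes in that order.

#5548bf is rgb(85, 72, 191).
89% tone:
  R: 85 + 0.89×(128−85) = 85 + 38.27 = 123.27 → 123
  G: 72 + 0.89×(128−72) = 72 + 49.84 = 121.84 → 122
  B: 191 + 0.89×(128−191) = 191 − 56.07 = 134.93 → 135
  → #7b7a87
85% tone:
  R: 85 + 36.55 = 121.55 → 122
  G: 72 + 47.6 = 119.6 → 120
  B: 191 + 0.85×(128−191) = 191 − 53.55 = 137.45 → 137
  → #7a7889

#7b7a87, #7a7889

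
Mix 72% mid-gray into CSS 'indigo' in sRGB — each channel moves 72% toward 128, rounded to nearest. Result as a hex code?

CSS indigo is rgb(75, 0, 130).
Per channel, c → c + 0.72(128 − c):
  R: 75 + 38.16 = 113.16 → 113
  G: 0 + 0.72×(128−0) = 0 + 92.16 = 92.16 → 92
  B: 130 − 1.44 = 128.56 → 129
rgb(113, 92, 129) = #715c81.

#715c81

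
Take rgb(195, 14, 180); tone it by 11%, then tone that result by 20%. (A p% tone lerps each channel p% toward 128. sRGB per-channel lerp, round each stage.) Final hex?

#B02FA5

Per channel, c → c + 0.11(128 − c):
  R: 195 − 7.37 = 187.63 → 188
  G: 14 + 0.11×(128−14) = 14 + 12.54 = 26.54 → 27
  B: 180 − 5.72 = 174.28 → 174
After the tone: rgb(188, 27, 174) = #BC1BAE.
A 20% tone moves each channel 20% toward 128:
  R: 188 − 12 = 176 → 176
  G: 27 + 0.2×(128−27) = 27 + 20.2 = 47.2 → 47
  B: 174 − 9.2 = 164.8 → 165
rgb(176, 47, 165) = #B02FA5.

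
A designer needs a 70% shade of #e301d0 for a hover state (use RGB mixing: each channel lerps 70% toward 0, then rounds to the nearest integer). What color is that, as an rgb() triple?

#e301d0 is rgb(227, 1, 208).
A 70% shade moves each channel 70% toward 0:
  R: 227 − 158.9 = 68.1 → 68
  G: 1 − 0.7 = 0.3 → 0
  B: 208 − 145.6 = 62.4 → 62

rgb(68, 0, 62)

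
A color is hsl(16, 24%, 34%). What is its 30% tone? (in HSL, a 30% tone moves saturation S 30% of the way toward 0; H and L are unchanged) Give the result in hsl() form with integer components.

hsl(16, 17%, 34%)

S moves 30% from 24 toward 0: 24 − 7.2 = 16.8 → 17.
H and L are unchanged.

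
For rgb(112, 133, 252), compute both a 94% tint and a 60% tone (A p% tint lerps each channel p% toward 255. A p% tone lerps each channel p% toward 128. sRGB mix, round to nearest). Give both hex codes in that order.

94% tint:
  R: 112 + 134.42 = 246.42 → 246
  G: 133 + 0.94×(255−133) = 133 + 114.68 = 247.68 → 248
  B: 252 + 0.94×(255−252) = 252 + 2.82 = 254.82 → 255
  → #f6f8ff
60% tone:
  R: 112 + 0.6×(128−112) = 112 + 9.6 = 121.6 → 122
  G: 133 + 0.6×(128−133) = 133 − 3 = 130 → 130
  B: 252 − 74.4 = 177.6 → 178
  → #7a82b2

#f6f8ff, #7a82b2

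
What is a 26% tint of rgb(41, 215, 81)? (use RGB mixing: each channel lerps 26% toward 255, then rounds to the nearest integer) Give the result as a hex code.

#61e17e

Lerp each channel 26% toward 255:
  R: 41 + 55.64 = 96.64 → 97
  G: 215 + 10.4 = 225.4 → 225
  B: 81 + 0.26×(255−81) = 81 + 45.24 = 126.24 → 126
rgb(97, 225, 126) = #61e17e.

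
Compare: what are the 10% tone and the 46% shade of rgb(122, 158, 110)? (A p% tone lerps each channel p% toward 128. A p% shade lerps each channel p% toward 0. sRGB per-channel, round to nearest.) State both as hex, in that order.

#7b9b70, #42553b

10% tone:
  R: 122 + 0.1×(128−122) = 122 + 0.6 = 122.6 → 123
  G: 158 − 3 = 155 → 155
  B: 110 + 0.1×(128−110) = 110 + 1.8 = 111.8 → 112
  → #7b9b70
46% shade:
  R: 122 + 0.46×(0−122) = 122 − 56.12 = 65.88 → 66
  G: 158 + 0.46×(0−158) = 158 − 72.68 = 85.32 → 85
  B: 110 + 0.46×(0−110) = 110 − 50.6 = 59.4 → 59
  → #42553b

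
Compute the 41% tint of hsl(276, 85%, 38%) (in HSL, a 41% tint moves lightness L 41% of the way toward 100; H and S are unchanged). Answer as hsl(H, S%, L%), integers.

L moves 41% from 38 toward 100: 38 + 25.42 = 63.42 → 63.
H and S are unchanged.

hsl(276, 85%, 63%)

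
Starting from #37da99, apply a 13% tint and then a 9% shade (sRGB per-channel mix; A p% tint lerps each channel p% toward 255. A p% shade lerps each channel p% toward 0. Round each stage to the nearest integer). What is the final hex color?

#4acb97

#37da99 is rgb(55, 218, 153).
A 13% tint moves each channel 13% toward 255:
  R: 55 + 26 = 81 → 81
  G: 218 + 0.13×(255−218) = 218 + 4.81 = 222.81 → 223
  B: 153 + 13.26 = 166.26 → 166
After the tint: rgb(81, 223, 166) = #51dfa6.
Lerp each channel 9% toward 0:
  R: 81 + 0.09×(0−81) = 81 − 7.29 = 73.71 → 74
  G: 223 − 20.07 = 202.93 → 203
  B: 166 + 0.09×(0−166) = 166 − 14.94 = 151.06 → 151
rgb(74, 203, 151) = #4acb97.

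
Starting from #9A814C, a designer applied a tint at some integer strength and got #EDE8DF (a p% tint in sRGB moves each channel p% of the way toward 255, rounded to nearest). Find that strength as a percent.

82%

#9A814C is rgb(154, 129, 76); #EDE8DF is rgb(237, 232, 223).
On the B channel (widest range): 223 ≈ 76 + (p/100)(255 − 76), so p ≈ 100×(223 − 76)/(255 − 76) = 14700/179 = 82.12.
p = 82 reproduces all three channels after rounding.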